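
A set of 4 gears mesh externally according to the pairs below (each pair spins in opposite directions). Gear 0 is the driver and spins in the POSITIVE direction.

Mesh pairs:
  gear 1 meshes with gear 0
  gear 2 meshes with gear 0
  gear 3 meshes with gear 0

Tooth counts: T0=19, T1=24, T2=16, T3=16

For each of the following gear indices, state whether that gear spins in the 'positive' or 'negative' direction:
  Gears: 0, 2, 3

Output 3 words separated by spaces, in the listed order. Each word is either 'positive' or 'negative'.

Gear 0 (driver): positive (depth 0)
  gear 1: meshes with gear 0 -> depth 1 -> negative (opposite of gear 0)
  gear 2: meshes with gear 0 -> depth 1 -> negative (opposite of gear 0)
  gear 3: meshes with gear 0 -> depth 1 -> negative (opposite of gear 0)
Queried indices 0, 2, 3 -> positive, negative, negative

Answer: positive negative negative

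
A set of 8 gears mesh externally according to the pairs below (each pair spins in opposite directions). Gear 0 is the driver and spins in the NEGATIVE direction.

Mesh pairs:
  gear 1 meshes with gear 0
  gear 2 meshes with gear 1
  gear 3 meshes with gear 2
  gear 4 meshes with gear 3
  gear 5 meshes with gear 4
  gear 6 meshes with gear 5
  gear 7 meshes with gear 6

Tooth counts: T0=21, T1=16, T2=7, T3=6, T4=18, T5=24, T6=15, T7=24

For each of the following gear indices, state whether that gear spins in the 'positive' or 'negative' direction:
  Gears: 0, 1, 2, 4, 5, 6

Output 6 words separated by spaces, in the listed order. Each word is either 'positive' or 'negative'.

Answer: negative positive negative negative positive negative

Derivation:
Gear 0 (driver): negative (depth 0)
  gear 1: meshes with gear 0 -> depth 1 -> positive (opposite of gear 0)
  gear 2: meshes with gear 1 -> depth 2 -> negative (opposite of gear 1)
  gear 3: meshes with gear 2 -> depth 3 -> positive (opposite of gear 2)
  gear 4: meshes with gear 3 -> depth 4 -> negative (opposite of gear 3)
  gear 5: meshes with gear 4 -> depth 5 -> positive (opposite of gear 4)
  gear 6: meshes with gear 5 -> depth 6 -> negative (opposite of gear 5)
  gear 7: meshes with gear 6 -> depth 7 -> positive (opposite of gear 6)
Queried indices 0, 1, 2, 4, 5, 6 -> negative, positive, negative, negative, positive, negative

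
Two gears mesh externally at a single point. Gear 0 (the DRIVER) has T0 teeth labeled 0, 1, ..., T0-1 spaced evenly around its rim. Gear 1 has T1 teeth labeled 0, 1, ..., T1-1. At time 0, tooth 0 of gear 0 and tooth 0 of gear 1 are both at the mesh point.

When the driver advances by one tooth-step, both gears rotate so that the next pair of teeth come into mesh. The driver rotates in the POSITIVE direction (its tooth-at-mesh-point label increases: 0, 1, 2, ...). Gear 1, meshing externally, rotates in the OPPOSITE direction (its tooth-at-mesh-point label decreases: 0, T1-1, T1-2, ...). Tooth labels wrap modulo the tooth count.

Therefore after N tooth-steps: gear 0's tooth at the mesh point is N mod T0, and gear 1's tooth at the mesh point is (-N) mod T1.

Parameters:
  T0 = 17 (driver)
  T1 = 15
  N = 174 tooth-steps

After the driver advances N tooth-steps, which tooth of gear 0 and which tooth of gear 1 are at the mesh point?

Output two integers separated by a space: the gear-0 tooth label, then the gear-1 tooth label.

Gear 0 (driver, T0=17): tooth at mesh = N mod T0
  174 = 10 * 17 + 4, so 174 mod 17 = 4
  gear 0 tooth = 4
Gear 1 (driven, T1=15): tooth at mesh = (-N) mod T1
  174 = 11 * 15 + 9, so 174 mod 15 = 9
  (-174) mod 15 = (-9) mod 15 = 15 - 9 = 6
Mesh after 174 steps: gear-0 tooth 4 meets gear-1 tooth 6

Answer: 4 6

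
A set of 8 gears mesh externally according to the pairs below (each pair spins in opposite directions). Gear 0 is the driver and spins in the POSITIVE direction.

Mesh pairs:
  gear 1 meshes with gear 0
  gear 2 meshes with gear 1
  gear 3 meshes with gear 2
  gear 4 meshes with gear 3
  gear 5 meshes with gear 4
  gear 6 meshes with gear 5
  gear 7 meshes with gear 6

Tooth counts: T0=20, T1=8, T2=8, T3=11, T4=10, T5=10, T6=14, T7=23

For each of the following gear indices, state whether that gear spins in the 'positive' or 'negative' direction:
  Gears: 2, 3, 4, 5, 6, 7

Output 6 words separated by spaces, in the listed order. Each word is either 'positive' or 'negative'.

Answer: positive negative positive negative positive negative

Derivation:
Gear 0 (driver): positive (depth 0)
  gear 1: meshes with gear 0 -> depth 1 -> negative (opposite of gear 0)
  gear 2: meshes with gear 1 -> depth 2 -> positive (opposite of gear 1)
  gear 3: meshes with gear 2 -> depth 3 -> negative (opposite of gear 2)
  gear 4: meshes with gear 3 -> depth 4 -> positive (opposite of gear 3)
  gear 5: meshes with gear 4 -> depth 5 -> negative (opposite of gear 4)
  gear 6: meshes with gear 5 -> depth 6 -> positive (opposite of gear 5)
  gear 7: meshes with gear 6 -> depth 7 -> negative (opposite of gear 6)
Queried indices 2, 3, 4, 5, 6, 7 -> positive, negative, positive, negative, positive, negative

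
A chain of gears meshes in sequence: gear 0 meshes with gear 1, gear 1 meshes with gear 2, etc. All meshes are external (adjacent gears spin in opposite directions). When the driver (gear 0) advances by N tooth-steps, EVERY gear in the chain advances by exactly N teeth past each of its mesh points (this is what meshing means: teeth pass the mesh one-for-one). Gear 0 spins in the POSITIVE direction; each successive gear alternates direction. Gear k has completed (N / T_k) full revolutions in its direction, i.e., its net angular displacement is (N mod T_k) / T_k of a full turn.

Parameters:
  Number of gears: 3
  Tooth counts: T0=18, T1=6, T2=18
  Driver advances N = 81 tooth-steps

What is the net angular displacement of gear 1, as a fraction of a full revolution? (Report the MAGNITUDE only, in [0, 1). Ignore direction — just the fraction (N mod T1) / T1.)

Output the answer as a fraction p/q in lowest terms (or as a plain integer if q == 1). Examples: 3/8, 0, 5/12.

Answer: 1/2

Derivation:
Chain of 3 gears, tooth counts: [18, 6, 18]
  gear 0: T0=18, direction=positive, advance = 81 mod 18 = 9 teeth = 9/18 turn
  gear 1: T1=6, direction=negative, advance = 81 mod 6 = 3 teeth = 3/6 turn
  gear 2: T2=18, direction=positive, advance = 81 mod 18 = 9 teeth = 9/18 turn
Gear 1: 81 mod 6 = 3
Fraction = 3 / 6 = 1/2 (gcd(3,6)=3) = 1/2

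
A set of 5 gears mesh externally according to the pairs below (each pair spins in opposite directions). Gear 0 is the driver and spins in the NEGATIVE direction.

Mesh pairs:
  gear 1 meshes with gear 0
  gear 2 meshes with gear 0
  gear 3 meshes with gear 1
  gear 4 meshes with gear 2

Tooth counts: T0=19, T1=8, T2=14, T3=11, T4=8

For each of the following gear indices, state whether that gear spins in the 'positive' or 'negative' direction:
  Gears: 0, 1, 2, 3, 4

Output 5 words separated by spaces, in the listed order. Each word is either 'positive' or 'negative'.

Answer: negative positive positive negative negative

Derivation:
Gear 0 (driver): negative (depth 0)
  gear 1: meshes with gear 0 -> depth 1 -> positive (opposite of gear 0)
  gear 2: meshes with gear 0 -> depth 1 -> positive (opposite of gear 0)
  gear 3: meshes with gear 1 -> depth 2 -> negative (opposite of gear 1)
  gear 4: meshes with gear 2 -> depth 2 -> negative (opposite of gear 2)
Queried indices 0, 1, 2, 3, 4 -> negative, positive, positive, negative, negative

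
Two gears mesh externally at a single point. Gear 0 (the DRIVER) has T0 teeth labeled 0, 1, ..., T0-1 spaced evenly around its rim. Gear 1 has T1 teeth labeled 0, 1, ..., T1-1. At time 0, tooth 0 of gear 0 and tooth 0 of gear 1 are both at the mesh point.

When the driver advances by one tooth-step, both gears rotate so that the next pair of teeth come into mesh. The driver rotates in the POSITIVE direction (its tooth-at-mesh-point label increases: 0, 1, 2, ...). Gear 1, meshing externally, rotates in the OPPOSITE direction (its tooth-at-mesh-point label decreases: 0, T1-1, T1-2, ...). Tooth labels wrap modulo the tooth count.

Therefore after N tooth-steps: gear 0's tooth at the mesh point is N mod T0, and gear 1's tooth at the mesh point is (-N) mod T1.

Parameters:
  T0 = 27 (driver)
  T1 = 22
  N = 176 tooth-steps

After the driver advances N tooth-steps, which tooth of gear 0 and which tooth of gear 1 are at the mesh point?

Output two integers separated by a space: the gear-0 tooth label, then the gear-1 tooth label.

Answer: 14 0

Derivation:
Gear 0 (driver, T0=27): tooth at mesh = N mod T0
  176 = 6 * 27 + 14, so 176 mod 27 = 14
  gear 0 tooth = 14
Gear 1 (driven, T1=22): tooth at mesh = (-N) mod T1
  176 = 8 * 22 + 0, so 176 mod 22 = 0
  (-176) mod 22 = 0
Mesh after 176 steps: gear-0 tooth 14 meets gear-1 tooth 0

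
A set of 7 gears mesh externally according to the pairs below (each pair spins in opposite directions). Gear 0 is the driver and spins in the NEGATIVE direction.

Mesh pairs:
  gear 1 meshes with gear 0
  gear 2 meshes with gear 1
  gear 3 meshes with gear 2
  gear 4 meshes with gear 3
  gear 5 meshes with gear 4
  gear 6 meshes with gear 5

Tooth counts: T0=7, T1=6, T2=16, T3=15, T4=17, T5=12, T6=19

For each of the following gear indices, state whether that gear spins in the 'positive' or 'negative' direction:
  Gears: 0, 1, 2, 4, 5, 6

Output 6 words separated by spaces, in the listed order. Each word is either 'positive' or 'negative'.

Gear 0 (driver): negative (depth 0)
  gear 1: meshes with gear 0 -> depth 1 -> positive (opposite of gear 0)
  gear 2: meshes with gear 1 -> depth 2 -> negative (opposite of gear 1)
  gear 3: meshes with gear 2 -> depth 3 -> positive (opposite of gear 2)
  gear 4: meshes with gear 3 -> depth 4 -> negative (opposite of gear 3)
  gear 5: meshes with gear 4 -> depth 5 -> positive (opposite of gear 4)
  gear 6: meshes with gear 5 -> depth 6 -> negative (opposite of gear 5)
Queried indices 0, 1, 2, 4, 5, 6 -> negative, positive, negative, negative, positive, negative

Answer: negative positive negative negative positive negative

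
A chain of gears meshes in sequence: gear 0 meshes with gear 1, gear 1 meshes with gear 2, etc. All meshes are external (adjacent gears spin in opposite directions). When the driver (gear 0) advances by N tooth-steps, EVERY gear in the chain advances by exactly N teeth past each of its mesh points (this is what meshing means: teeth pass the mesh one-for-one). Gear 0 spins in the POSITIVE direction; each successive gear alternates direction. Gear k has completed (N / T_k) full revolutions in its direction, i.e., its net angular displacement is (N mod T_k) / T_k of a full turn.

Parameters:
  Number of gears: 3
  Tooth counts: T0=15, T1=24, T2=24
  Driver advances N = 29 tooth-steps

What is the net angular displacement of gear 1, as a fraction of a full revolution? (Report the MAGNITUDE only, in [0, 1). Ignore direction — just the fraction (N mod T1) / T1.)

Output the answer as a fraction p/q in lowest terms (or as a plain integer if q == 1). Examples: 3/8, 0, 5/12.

Answer: 5/24

Derivation:
Chain of 3 gears, tooth counts: [15, 24, 24]
  gear 0: T0=15, direction=positive, advance = 29 mod 15 = 14 teeth = 14/15 turn
  gear 1: T1=24, direction=negative, advance = 29 mod 24 = 5 teeth = 5/24 turn
  gear 2: T2=24, direction=positive, advance = 29 mod 24 = 5 teeth = 5/24 turn
Gear 1: 29 mod 24 = 5
Fraction = 5 / 24 = 5/24 (gcd(5,24)=1) = 5/24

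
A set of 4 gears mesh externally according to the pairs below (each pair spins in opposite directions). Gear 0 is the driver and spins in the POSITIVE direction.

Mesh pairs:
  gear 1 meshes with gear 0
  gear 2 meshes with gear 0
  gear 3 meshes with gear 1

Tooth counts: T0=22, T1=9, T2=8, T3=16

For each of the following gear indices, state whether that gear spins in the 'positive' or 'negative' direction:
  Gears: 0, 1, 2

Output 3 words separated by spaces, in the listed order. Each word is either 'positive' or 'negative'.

Answer: positive negative negative

Derivation:
Gear 0 (driver): positive (depth 0)
  gear 1: meshes with gear 0 -> depth 1 -> negative (opposite of gear 0)
  gear 2: meshes with gear 0 -> depth 1 -> negative (opposite of gear 0)
  gear 3: meshes with gear 1 -> depth 2 -> positive (opposite of gear 1)
Queried indices 0, 1, 2 -> positive, negative, negative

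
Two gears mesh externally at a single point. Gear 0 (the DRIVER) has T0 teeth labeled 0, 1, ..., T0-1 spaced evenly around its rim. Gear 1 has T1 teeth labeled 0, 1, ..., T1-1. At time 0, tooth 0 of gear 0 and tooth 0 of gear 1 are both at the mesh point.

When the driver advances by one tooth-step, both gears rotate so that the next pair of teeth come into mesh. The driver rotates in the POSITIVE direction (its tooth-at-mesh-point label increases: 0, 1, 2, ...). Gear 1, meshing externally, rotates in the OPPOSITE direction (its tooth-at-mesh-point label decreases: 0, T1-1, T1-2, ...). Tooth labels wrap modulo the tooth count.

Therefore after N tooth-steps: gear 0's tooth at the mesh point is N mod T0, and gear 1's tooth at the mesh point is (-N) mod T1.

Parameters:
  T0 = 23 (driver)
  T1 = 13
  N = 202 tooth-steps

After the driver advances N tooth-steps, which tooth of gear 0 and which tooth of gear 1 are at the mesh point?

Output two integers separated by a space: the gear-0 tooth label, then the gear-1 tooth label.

Answer: 18 6

Derivation:
Gear 0 (driver, T0=23): tooth at mesh = N mod T0
  202 = 8 * 23 + 18, so 202 mod 23 = 18
  gear 0 tooth = 18
Gear 1 (driven, T1=13): tooth at mesh = (-N) mod T1
  202 = 15 * 13 + 7, so 202 mod 13 = 7
  (-202) mod 13 = (-7) mod 13 = 13 - 7 = 6
Mesh after 202 steps: gear-0 tooth 18 meets gear-1 tooth 6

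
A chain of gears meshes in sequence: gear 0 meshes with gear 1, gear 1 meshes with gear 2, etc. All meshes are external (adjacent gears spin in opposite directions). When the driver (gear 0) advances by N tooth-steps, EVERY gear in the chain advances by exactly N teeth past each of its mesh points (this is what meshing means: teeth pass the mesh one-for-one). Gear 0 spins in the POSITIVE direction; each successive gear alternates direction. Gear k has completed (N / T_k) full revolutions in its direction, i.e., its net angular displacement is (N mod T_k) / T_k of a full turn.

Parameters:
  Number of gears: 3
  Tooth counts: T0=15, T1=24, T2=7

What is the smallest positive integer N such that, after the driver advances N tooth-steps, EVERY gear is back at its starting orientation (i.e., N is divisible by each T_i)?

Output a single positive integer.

Answer: 840

Derivation:
Gear k returns to start when N is a multiple of T_k.
All gears at start simultaneously when N is a common multiple of [15, 24, 7]; the smallest such N is lcm(15, 24, 7).
Start: lcm = T0 = 15
Fold in T1=24: gcd(15, 24) = 3; lcm(15, 24) = 15 * 24 / 3 = 360 / 3 = 120
Fold in T2=7: gcd(120, 7) = 1; lcm(120, 7) = 120 * 7 / 1 = 840 / 1 = 840
Full cycle length = 840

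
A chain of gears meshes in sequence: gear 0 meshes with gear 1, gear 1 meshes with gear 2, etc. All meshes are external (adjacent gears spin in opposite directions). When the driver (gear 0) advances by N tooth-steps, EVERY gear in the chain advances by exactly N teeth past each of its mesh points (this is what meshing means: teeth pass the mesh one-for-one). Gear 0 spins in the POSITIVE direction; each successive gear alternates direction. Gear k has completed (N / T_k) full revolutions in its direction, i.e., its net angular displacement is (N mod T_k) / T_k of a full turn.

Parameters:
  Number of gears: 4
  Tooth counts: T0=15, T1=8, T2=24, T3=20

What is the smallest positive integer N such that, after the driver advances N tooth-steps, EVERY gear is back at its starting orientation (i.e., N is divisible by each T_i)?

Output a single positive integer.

Answer: 120

Derivation:
Gear k returns to start when N is a multiple of T_k.
All gears at start simultaneously when N is a common multiple of [15, 8, 24, 20]; the smallest such N is lcm(15, 8, 24, 20).
Start: lcm = T0 = 15
Fold in T1=8: gcd(15, 8) = 1; lcm(15, 8) = 15 * 8 / 1 = 120 / 1 = 120
Fold in T2=24: gcd(120, 24) = 24; lcm(120, 24) = 120 * 24 / 24 = 2880 / 24 = 120
Fold in T3=20: gcd(120, 20) = 20; lcm(120, 20) = 120 * 20 / 20 = 2400 / 20 = 120
Full cycle length = 120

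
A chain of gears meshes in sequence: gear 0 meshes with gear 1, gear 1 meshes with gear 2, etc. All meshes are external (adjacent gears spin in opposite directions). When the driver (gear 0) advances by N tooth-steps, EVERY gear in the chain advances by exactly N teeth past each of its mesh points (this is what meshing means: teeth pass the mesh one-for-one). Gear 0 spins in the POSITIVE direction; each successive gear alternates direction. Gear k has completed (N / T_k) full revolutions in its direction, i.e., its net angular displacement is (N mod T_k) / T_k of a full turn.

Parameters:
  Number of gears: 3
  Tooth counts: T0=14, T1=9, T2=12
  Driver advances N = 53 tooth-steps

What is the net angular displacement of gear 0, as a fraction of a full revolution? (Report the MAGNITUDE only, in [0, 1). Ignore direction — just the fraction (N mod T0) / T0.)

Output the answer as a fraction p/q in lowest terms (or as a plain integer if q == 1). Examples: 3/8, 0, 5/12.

Answer: 11/14

Derivation:
Chain of 3 gears, tooth counts: [14, 9, 12]
  gear 0: T0=14, direction=positive, advance = 53 mod 14 = 11 teeth = 11/14 turn
  gear 1: T1=9, direction=negative, advance = 53 mod 9 = 8 teeth = 8/9 turn
  gear 2: T2=12, direction=positive, advance = 53 mod 12 = 5 teeth = 5/12 turn
Gear 0: 53 mod 14 = 11
Fraction = 11 / 14 = 11/14 (gcd(11,14)=1) = 11/14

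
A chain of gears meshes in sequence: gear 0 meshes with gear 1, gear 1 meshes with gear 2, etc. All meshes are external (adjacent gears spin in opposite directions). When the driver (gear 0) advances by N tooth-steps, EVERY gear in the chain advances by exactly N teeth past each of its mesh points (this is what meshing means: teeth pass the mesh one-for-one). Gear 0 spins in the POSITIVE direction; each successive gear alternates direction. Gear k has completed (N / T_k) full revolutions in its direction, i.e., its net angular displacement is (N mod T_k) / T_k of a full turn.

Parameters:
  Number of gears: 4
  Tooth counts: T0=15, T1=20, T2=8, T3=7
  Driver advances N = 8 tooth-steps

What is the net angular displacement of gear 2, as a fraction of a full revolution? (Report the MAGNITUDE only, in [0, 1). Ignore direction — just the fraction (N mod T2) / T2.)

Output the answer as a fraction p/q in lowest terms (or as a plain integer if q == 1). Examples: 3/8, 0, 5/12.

Answer: 0

Derivation:
Chain of 4 gears, tooth counts: [15, 20, 8, 7]
  gear 0: T0=15, direction=positive, advance = 8 mod 15 = 8 teeth = 8/15 turn
  gear 1: T1=20, direction=negative, advance = 8 mod 20 = 8 teeth = 8/20 turn
  gear 2: T2=8, direction=positive, advance = 8 mod 8 = 0 teeth = 0/8 turn
  gear 3: T3=7, direction=negative, advance = 8 mod 7 = 1 teeth = 1/7 turn
Gear 2: 8 mod 8 = 0
Fraction = 0 / 8 = 0/1 (gcd(0,8)=8) = 0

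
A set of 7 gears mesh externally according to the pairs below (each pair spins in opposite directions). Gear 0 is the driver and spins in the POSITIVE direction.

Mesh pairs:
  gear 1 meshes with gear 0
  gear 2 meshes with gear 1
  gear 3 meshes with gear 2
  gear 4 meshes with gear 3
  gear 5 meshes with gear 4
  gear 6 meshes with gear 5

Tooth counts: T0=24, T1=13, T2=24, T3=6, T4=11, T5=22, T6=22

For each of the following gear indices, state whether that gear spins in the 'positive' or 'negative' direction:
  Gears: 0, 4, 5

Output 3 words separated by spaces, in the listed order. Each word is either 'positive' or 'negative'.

Answer: positive positive negative

Derivation:
Gear 0 (driver): positive (depth 0)
  gear 1: meshes with gear 0 -> depth 1 -> negative (opposite of gear 0)
  gear 2: meshes with gear 1 -> depth 2 -> positive (opposite of gear 1)
  gear 3: meshes with gear 2 -> depth 3 -> negative (opposite of gear 2)
  gear 4: meshes with gear 3 -> depth 4 -> positive (opposite of gear 3)
  gear 5: meshes with gear 4 -> depth 5 -> negative (opposite of gear 4)
  gear 6: meshes with gear 5 -> depth 6 -> positive (opposite of gear 5)
Queried indices 0, 4, 5 -> positive, positive, negative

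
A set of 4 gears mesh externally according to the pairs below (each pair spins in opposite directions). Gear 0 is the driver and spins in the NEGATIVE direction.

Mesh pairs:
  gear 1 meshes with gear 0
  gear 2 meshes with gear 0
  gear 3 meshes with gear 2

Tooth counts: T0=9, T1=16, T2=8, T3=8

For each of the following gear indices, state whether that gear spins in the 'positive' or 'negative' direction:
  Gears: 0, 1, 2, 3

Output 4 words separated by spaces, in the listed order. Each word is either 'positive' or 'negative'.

Gear 0 (driver): negative (depth 0)
  gear 1: meshes with gear 0 -> depth 1 -> positive (opposite of gear 0)
  gear 2: meshes with gear 0 -> depth 1 -> positive (opposite of gear 0)
  gear 3: meshes with gear 2 -> depth 2 -> negative (opposite of gear 2)
Queried indices 0, 1, 2, 3 -> negative, positive, positive, negative

Answer: negative positive positive negative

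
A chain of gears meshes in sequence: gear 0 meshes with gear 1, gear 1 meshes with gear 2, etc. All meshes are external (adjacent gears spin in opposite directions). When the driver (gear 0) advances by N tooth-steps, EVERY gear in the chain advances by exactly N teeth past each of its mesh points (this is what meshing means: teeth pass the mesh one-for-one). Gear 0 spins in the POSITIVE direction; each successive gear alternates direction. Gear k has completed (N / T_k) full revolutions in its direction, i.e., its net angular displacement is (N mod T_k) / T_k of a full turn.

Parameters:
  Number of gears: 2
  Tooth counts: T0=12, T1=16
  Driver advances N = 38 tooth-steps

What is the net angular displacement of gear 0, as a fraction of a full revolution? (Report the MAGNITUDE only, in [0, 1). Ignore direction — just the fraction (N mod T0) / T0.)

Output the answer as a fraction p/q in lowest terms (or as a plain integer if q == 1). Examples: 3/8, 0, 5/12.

Answer: 1/6

Derivation:
Chain of 2 gears, tooth counts: [12, 16]
  gear 0: T0=12, direction=positive, advance = 38 mod 12 = 2 teeth = 2/12 turn
  gear 1: T1=16, direction=negative, advance = 38 mod 16 = 6 teeth = 6/16 turn
Gear 0: 38 mod 12 = 2
Fraction = 2 / 12 = 1/6 (gcd(2,12)=2) = 1/6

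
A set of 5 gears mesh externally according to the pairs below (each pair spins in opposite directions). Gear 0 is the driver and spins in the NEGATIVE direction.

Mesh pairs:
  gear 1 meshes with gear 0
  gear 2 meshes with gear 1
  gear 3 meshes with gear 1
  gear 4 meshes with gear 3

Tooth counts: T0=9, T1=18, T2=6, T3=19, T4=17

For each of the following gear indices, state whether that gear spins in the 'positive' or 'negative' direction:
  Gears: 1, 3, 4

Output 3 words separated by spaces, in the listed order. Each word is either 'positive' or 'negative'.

Gear 0 (driver): negative (depth 0)
  gear 1: meshes with gear 0 -> depth 1 -> positive (opposite of gear 0)
  gear 2: meshes with gear 1 -> depth 2 -> negative (opposite of gear 1)
  gear 3: meshes with gear 1 -> depth 2 -> negative (opposite of gear 1)
  gear 4: meshes with gear 3 -> depth 3 -> positive (opposite of gear 3)
Queried indices 1, 3, 4 -> positive, negative, positive

Answer: positive negative positive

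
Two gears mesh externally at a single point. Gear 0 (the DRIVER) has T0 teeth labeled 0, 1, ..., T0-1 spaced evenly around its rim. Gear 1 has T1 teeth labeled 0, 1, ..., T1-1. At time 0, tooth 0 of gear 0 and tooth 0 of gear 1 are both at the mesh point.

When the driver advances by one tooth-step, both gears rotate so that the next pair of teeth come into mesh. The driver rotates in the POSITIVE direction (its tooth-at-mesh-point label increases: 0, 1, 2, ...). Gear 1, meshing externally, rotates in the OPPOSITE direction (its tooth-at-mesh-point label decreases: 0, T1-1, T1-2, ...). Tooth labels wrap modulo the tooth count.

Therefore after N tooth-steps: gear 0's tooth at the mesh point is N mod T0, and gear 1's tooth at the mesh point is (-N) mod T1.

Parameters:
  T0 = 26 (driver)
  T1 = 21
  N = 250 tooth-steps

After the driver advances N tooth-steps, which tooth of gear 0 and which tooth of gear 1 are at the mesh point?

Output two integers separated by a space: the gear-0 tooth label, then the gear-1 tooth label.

Answer: 16 2

Derivation:
Gear 0 (driver, T0=26): tooth at mesh = N mod T0
  250 = 9 * 26 + 16, so 250 mod 26 = 16
  gear 0 tooth = 16
Gear 1 (driven, T1=21): tooth at mesh = (-N) mod T1
  250 = 11 * 21 + 19, so 250 mod 21 = 19
  (-250) mod 21 = (-19) mod 21 = 21 - 19 = 2
Mesh after 250 steps: gear-0 tooth 16 meets gear-1 tooth 2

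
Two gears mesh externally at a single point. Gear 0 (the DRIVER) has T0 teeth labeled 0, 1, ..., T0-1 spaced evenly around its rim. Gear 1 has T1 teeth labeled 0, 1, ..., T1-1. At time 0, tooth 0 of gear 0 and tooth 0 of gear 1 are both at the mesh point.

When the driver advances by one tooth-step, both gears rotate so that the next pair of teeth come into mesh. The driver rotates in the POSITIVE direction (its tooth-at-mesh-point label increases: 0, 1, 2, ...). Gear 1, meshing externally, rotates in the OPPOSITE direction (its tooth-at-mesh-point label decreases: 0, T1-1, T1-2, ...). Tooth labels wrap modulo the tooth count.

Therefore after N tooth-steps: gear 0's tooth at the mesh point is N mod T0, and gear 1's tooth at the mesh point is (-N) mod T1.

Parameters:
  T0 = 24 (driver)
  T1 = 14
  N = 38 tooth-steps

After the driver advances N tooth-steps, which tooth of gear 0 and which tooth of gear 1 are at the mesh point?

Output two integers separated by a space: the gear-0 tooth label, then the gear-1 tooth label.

Gear 0 (driver, T0=24): tooth at mesh = N mod T0
  38 = 1 * 24 + 14, so 38 mod 24 = 14
  gear 0 tooth = 14
Gear 1 (driven, T1=14): tooth at mesh = (-N) mod T1
  38 = 2 * 14 + 10, so 38 mod 14 = 10
  (-38) mod 14 = (-10) mod 14 = 14 - 10 = 4
Mesh after 38 steps: gear-0 tooth 14 meets gear-1 tooth 4

Answer: 14 4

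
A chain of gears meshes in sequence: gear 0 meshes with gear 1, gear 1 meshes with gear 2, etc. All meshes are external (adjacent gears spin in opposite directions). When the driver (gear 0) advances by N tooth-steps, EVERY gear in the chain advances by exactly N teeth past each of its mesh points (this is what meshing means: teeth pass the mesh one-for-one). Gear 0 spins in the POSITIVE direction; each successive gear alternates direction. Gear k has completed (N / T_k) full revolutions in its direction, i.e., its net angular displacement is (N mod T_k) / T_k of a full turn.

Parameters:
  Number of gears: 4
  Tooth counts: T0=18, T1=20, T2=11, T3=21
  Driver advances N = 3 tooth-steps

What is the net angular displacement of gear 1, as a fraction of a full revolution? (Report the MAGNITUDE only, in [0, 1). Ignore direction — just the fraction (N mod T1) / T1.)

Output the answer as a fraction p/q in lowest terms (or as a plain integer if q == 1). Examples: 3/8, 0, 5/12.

Chain of 4 gears, tooth counts: [18, 20, 11, 21]
  gear 0: T0=18, direction=positive, advance = 3 mod 18 = 3 teeth = 3/18 turn
  gear 1: T1=20, direction=negative, advance = 3 mod 20 = 3 teeth = 3/20 turn
  gear 2: T2=11, direction=positive, advance = 3 mod 11 = 3 teeth = 3/11 turn
  gear 3: T3=21, direction=negative, advance = 3 mod 21 = 3 teeth = 3/21 turn
Gear 1: 3 mod 20 = 3
Fraction = 3 / 20 = 3/20 (gcd(3,20)=1) = 3/20

Answer: 3/20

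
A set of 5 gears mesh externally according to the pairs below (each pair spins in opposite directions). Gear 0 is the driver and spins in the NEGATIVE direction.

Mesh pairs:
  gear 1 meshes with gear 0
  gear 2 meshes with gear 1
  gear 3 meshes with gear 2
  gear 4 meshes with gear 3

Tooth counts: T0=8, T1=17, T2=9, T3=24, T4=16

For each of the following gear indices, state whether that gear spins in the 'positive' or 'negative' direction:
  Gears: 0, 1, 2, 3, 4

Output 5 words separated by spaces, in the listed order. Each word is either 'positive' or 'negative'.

Gear 0 (driver): negative (depth 0)
  gear 1: meshes with gear 0 -> depth 1 -> positive (opposite of gear 0)
  gear 2: meshes with gear 1 -> depth 2 -> negative (opposite of gear 1)
  gear 3: meshes with gear 2 -> depth 3 -> positive (opposite of gear 2)
  gear 4: meshes with gear 3 -> depth 4 -> negative (opposite of gear 3)
Queried indices 0, 1, 2, 3, 4 -> negative, positive, negative, positive, negative

Answer: negative positive negative positive negative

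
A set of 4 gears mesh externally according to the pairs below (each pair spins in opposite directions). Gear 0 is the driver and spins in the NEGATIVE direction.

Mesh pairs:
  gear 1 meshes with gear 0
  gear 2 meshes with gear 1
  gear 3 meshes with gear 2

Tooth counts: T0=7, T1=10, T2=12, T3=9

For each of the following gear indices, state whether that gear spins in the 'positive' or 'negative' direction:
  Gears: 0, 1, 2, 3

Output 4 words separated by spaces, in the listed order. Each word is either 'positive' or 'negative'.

Gear 0 (driver): negative (depth 0)
  gear 1: meshes with gear 0 -> depth 1 -> positive (opposite of gear 0)
  gear 2: meshes with gear 1 -> depth 2 -> negative (opposite of gear 1)
  gear 3: meshes with gear 2 -> depth 3 -> positive (opposite of gear 2)
Queried indices 0, 1, 2, 3 -> negative, positive, negative, positive

Answer: negative positive negative positive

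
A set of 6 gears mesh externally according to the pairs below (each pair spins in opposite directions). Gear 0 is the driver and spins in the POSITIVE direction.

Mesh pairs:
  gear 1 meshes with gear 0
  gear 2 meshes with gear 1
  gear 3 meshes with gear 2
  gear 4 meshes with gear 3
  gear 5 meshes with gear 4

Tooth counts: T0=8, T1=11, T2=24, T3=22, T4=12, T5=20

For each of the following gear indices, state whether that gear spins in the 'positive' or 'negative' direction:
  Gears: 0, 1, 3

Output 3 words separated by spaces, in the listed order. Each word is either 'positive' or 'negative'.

Gear 0 (driver): positive (depth 0)
  gear 1: meshes with gear 0 -> depth 1 -> negative (opposite of gear 0)
  gear 2: meshes with gear 1 -> depth 2 -> positive (opposite of gear 1)
  gear 3: meshes with gear 2 -> depth 3 -> negative (opposite of gear 2)
  gear 4: meshes with gear 3 -> depth 4 -> positive (opposite of gear 3)
  gear 5: meshes with gear 4 -> depth 5 -> negative (opposite of gear 4)
Queried indices 0, 1, 3 -> positive, negative, negative

Answer: positive negative negative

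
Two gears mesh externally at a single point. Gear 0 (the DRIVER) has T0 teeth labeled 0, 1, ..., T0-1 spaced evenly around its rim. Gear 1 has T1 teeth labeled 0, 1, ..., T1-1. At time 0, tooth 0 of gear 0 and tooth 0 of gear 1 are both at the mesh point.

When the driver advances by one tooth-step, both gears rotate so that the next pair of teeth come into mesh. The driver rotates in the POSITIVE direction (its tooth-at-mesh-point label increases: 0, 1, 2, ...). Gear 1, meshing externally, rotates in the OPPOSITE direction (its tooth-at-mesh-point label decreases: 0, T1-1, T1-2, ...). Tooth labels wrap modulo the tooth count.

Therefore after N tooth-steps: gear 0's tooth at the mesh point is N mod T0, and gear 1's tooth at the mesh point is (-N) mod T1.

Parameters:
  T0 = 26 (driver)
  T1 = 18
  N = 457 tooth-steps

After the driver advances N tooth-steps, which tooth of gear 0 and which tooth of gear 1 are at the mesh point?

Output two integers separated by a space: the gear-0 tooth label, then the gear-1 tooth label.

Answer: 15 11

Derivation:
Gear 0 (driver, T0=26): tooth at mesh = N mod T0
  457 = 17 * 26 + 15, so 457 mod 26 = 15
  gear 0 tooth = 15
Gear 1 (driven, T1=18): tooth at mesh = (-N) mod T1
  457 = 25 * 18 + 7, so 457 mod 18 = 7
  (-457) mod 18 = (-7) mod 18 = 18 - 7 = 11
Mesh after 457 steps: gear-0 tooth 15 meets gear-1 tooth 11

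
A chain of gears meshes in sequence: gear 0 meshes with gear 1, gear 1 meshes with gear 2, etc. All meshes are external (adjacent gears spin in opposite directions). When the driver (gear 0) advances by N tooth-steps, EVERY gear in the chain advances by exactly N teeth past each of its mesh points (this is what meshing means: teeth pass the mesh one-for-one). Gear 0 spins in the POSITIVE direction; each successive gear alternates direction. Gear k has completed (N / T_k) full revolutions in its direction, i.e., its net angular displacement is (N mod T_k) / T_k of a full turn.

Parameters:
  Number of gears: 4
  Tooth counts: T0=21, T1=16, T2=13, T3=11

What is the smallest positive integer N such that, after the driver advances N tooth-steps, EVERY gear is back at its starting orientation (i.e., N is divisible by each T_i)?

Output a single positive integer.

Answer: 48048

Derivation:
Gear k returns to start when N is a multiple of T_k.
All gears at start simultaneously when N is a common multiple of [21, 16, 13, 11]; the smallest such N is lcm(21, 16, 13, 11).
Start: lcm = T0 = 21
Fold in T1=16: gcd(21, 16) = 1; lcm(21, 16) = 21 * 16 / 1 = 336 / 1 = 336
Fold in T2=13: gcd(336, 13) = 1; lcm(336, 13) = 336 * 13 / 1 = 4368 / 1 = 4368
Fold in T3=11: gcd(4368, 11) = 1; lcm(4368, 11) = 4368 * 11 / 1 = 48048 / 1 = 48048
Full cycle length = 48048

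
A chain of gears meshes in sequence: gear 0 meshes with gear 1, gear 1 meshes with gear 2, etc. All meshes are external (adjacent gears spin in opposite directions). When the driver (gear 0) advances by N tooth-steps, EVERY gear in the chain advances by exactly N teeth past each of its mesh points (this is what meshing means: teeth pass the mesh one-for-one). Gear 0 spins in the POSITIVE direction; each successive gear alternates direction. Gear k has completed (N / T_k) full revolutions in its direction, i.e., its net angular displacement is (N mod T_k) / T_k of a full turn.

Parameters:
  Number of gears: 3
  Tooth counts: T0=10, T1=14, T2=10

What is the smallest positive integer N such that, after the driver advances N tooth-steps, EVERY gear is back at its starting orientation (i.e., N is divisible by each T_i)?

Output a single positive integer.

Answer: 70

Derivation:
Gear k returns to start when N is a multiple of T_k.
All gears at start simultaneously when N is a common multiple of [10, 14, 10]; the smallest such N is lcm(10, 14, 10).
Start: lcm = T0 = 10
Fold in T1=14: gcd(10, 14) = 2; lcm(10, 14) = 10 * 14 / 2 = 140 / 2 = 70
Fold in T2=10: gcd(70, 10) = 10; lcm(70, 10) = 70 * 10 / 10 = 700 / 10 = 70
Full cycle length = 70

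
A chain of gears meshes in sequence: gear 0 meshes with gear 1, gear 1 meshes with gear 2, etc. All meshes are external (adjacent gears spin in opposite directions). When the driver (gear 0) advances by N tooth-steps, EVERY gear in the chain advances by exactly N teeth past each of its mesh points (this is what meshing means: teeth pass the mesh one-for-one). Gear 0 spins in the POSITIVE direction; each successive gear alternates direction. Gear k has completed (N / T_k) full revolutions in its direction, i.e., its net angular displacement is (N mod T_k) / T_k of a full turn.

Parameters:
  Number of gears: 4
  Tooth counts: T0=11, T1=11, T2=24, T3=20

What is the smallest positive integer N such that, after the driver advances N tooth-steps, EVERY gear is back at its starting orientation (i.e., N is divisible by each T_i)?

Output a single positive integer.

Gear k returns to start when N is a multiple of T_k.
All gears at start simultaneously when N is a common multiple of [11, 11, 24, 20]; the smallest such N is lcm(11, 11, 24, 20).
Start: lcm = T0 = 11
Fold in T1=11: gcd(11, 11) = 11; lcm(11, 11) = 11 * 11 / 11 = 121 / 11 = 11
Fold in T2=24: gcd(11, 24) = 1; lcm(11, 24) = 11 * 24 / 1 = 264 / 1 = 264
Fold in T3=20: gcd(264, 20) = 4; lcm(264, 20) = 264 * 20 / 4 = 5280 / 4 = 1320
Full cycle length = 1320

Answer: 1320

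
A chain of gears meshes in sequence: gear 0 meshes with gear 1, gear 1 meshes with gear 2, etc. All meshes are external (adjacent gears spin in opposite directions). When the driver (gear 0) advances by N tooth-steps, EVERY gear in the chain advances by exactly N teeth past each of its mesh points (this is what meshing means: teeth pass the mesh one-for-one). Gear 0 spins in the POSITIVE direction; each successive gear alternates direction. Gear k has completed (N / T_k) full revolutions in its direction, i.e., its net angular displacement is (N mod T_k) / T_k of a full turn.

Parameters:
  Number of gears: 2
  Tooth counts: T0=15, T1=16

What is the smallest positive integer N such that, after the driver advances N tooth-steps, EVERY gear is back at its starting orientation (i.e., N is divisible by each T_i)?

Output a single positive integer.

Answer: 240

Derivation:
Gear k returns to start when N is a multiple of T_k.
All gears at start simultaneously when N is a common multiple of [15, 16]; the smallest such N is lcm(15, 16).
Start: lcm = T0 = 15
Fold in T1=16: gcd(15, 16) = 1; lcm(15, 16) = 15 * 16 / 1 = 240 / 1 = 240
Full cycle length = 240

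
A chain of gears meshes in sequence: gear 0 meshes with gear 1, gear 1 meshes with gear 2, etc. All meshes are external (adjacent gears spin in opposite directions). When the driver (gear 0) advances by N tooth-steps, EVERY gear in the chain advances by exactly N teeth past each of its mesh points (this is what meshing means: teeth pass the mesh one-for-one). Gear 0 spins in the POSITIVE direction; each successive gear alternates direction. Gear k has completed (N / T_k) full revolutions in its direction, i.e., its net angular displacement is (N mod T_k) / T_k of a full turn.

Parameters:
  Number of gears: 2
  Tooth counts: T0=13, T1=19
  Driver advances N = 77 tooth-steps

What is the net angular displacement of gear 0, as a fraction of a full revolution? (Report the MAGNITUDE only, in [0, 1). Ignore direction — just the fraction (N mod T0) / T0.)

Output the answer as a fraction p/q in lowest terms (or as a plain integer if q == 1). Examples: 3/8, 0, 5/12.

Answer: 12/13

Derivation:
Chain of 2 gears, tooth counts: [13, 19]
  gear 0: T0=13, direction=positive, advance = 77 mod 13 = 12 teeth = 12/13 turn
  gear 1: T1=19, direction=negative, advance = 77 mod 19 = 1 teeth = 1/19 turn
Gear 0: 77 mod 13 = 12
Fraction = 12 / 13 = 12/13 (gcd(12,13)=1) = 12/13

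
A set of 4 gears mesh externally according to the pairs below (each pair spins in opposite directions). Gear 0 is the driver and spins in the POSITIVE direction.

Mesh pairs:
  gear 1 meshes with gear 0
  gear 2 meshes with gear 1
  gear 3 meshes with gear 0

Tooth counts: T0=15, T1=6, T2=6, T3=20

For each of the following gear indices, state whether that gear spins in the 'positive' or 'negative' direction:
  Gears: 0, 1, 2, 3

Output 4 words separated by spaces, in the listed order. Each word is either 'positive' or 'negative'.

Answer: positive negative positive negative

Derivation:
Gear 0 (driver): positive (depth 0)
  gear 1: meshes with gear 0 -> depth 1 -> negative (opposite of gear 0)
  gear 2: meshes with gear 1 -> depth 2 -> positive (opposite of gear 1)
  gear 3: meshes with gear 0 -> depth 1 -> negative (opposite of gear 0)
Queried indices 0, 1, 2, 3 -> positive, negative, positive, negative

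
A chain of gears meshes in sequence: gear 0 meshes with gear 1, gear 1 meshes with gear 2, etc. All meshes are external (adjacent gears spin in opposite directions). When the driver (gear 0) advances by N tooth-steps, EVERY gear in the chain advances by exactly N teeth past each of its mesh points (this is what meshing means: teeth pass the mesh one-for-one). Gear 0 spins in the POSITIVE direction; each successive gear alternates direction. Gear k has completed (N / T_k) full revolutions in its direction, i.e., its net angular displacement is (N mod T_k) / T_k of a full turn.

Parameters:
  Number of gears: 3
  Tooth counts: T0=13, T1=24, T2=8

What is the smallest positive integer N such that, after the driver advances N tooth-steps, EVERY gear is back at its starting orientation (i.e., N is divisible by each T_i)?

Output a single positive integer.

Gear k returns to start when N is a multiple of T_k.
All gears at start simultaneously when N is a common multiple of [13, 24, 8]; the smallest such N is lcm(13, 24, 8).
Start: lcm = T0 = 13
Fold in T1=24: gcd(13, 24) = 1; lcm(13, 24) = 13 * 24 / 1 = 312 / 1 = 312
Fold in T2=8: gcd(312, 8) = 8; lcm(312, 8) = 312 * 8 / 8 = 2496 / 8 = 312
Full cycle length = 312

Answer: 312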